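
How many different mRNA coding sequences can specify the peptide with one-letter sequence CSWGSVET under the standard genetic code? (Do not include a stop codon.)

Cys: 2 codons.
Ser: 6 codons.
Trp: 1 codon.
Gly: 4 codons.
Ser: 6 codons.
Val: 4 codons.
Glu: 2 codons.
Thr: 4 codons.
2 × 6 × 1 × 4 × 6 × 4 × 2 × 4 = 9216.

9216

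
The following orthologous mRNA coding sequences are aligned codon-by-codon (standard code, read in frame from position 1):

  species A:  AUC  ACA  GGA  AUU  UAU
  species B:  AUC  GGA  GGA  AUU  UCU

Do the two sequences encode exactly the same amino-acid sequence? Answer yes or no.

no

Codon 1: AUC Ile / AUC Ile — identical.
Codon 2: ACA Thr / GGA Gly — nonsynonymous.
Codon 3: GGA Gly / GGA Gly — identical.
Codon 4: AUU Ile / AUU Ile — identical.
Codon 5: UAU Tyr / UCU Ser — nonsynonymous.
Nonsynonymous differences: 2 → different protein.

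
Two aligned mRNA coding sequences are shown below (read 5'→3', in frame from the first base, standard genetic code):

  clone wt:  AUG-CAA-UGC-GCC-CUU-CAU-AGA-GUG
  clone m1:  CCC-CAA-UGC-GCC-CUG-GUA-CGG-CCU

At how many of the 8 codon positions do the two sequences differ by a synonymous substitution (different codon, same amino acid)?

Codon 1: AUG Met / CCC Pro — nonsynonymous.
Codon 2: CAA Gln / CAA Gln — identical.
Codon 3: UGC Cys / UGC Cys — identical.
Codon 4: GCC Ala / GCC Ala — identical.
Codon 5: CUU Leu / CUG Leu — synonymous.
Codon 6: CAU His / GUA Val — nonsynonymous.
Codon 7: AGA Arg / CGG Arg — synonymous.
Codon 8: GUG Val / CCU Pro — nonsynonymous.
Synonymous differences: 2.

2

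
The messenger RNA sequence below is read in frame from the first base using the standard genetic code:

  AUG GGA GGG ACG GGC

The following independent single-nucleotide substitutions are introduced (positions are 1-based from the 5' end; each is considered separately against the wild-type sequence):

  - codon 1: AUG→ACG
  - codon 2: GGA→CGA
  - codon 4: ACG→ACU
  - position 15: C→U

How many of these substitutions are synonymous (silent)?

Codon 1: AUG (Met) → ACG (Thr) — missense.
Codon 2: GGA (Gly) → CGA (Arg) — missense.
Codon 4: ACG (Thr) → ACU (Thr) — synonymous.
Codon 5: GGC (Gly) → GGU (Gly) — synonymous.
Synonymous: 2 of 4.

2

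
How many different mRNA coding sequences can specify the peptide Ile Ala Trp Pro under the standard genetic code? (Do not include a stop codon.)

48

Ile: 3 codons.
Ala: 4 codons.
Trp: 1 codon.
Pro: 4 codons.
3 × 4 × 1 × 4 = 48.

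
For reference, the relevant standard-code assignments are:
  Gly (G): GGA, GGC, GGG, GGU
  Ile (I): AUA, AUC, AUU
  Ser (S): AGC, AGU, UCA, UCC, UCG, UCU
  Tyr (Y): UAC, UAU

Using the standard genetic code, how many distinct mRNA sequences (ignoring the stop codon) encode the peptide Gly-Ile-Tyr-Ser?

144

Gly: 4 codons.
Ile: 3 codons.
Tyr: 2 codons.
Ser: 6 codons.
4 × 3 × 2 × 6 = 144.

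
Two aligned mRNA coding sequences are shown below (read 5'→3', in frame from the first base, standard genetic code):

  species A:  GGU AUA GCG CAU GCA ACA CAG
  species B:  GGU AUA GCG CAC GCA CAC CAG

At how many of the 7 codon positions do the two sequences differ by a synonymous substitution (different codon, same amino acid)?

1

Codon 1: GGU Gly / GGU Gly — identical.
Codon 2: AUA Ile / AUA Ile — identical.
Codon 3: GCG Ala / GCG Ala — identical.
Codon 4: CAU His / CAC His — synonymous.
Codon 5: GCA Ala / GCA Ala — identical.
Codon 6: ACA Thr / CAC His — nonsynonymous.
Codon 7: CAG Gln / CAG Gln — identical.
Synonymous differences: 1.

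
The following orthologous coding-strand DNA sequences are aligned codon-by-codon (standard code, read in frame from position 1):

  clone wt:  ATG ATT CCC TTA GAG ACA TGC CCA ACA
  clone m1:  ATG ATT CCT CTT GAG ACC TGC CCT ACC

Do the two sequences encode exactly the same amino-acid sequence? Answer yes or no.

yes

Codon 1: ATG Met / ATG Met — identical.
Codon 2: ATT Ile / ATT Ile — identical.
Codon 3: CCC Pro / CCT Pro — synonymous.
Codon 4: TTA Leu / CTT Leu — synonymous.
Codon 5: GAG Glu / GAG Glu — identical.
Codon 6: ACA Thr / ACC Thr — synonymous.
Codon 7: TGC Cys / TGC Cys — identical.
Codon 8: CCA Pro / CCT Pro — synonymous.
Codon 9: ACA Thr / ACC Thr — synonymous.
Nonsynonymous differences: 0 → same protein.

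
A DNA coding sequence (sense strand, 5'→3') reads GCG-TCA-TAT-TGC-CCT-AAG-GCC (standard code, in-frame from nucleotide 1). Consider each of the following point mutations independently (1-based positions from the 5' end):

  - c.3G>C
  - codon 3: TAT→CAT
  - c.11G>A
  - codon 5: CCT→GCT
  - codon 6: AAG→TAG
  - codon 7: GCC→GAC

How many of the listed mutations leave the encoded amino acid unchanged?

Codon 1: GCG (Ala) → GCC (Ala) — synonymous.
Codon 3: TAT (Tyr) → CAT (His) — missense.
Codon 4: TGC (Cys) → TAC (Tyr) — missense.
Codon 5: CCT (Pro) → GCT (Ala) — missense.
Codon 6: AAG (Lys) → TAG (Stop) — nonsense.
Codon 7: GCC (Ala) → GAC (Asp) — missense.
Synonymous: 1 of 6.

1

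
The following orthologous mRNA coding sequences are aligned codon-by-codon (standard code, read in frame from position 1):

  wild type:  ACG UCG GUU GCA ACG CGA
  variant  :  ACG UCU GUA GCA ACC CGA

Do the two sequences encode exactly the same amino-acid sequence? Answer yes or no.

Codon 1: ACG Thr / ACG Thr — identical.
Codon 2: UCG Ser / UCU Ser — synonymous.
Codon 3: GUU Val / GUA Val — synonymous.
Codon 4: GCA Ala / GCA Ala — identical.
Codon 5: ACG Thr / ACC Thr — synonymous.
Codon 6: CGA Arg / CGA Arg — identical.
Nonsynonymous differences: 0 → same protein.

yes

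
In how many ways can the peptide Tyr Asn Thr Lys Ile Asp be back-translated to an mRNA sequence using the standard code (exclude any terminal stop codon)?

192

Tyr: 2 codons.
Asn: 2 codons.
Thr: 4 codons.
Lys: 2 codons.
Ile: 3 codons.
Asp: 2 codons.
2 × 2 × 4 × 2 × 3 × 2 = 192.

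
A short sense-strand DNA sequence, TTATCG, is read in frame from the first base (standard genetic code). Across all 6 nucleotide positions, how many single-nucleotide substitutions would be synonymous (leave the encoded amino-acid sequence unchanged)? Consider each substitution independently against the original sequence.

Codon 1 (TTA, Leu): 2 synonymous substitutions.
Codon 2 (TCG, Ser): 3 synonymous substitutions.
Total: 2 + 3 = 5.

5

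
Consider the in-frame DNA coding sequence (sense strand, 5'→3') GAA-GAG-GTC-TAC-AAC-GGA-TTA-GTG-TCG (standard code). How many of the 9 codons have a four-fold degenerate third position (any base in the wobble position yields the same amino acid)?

Codon 1 GAA (Glu): third position 2-fold.
Codon 2 GAG (Glu): third position 2-fold.
Codon 3 GTC (Val): third position 4-fold.
Codon 4 TAC (Tyr): third position 2-fold.
Codon 5 AAC (Asn): third position 2-fold.
Codon 6 GGA (Gly): third position 4-fold.
Codon 7 TTA (Leu): third position 2-fold.
Codon 8 GTG (Val): third position 4-fold.
Codon 9 TCG (Ser): third position 4-fold.
Four-fold degenerate third positions: 4.

4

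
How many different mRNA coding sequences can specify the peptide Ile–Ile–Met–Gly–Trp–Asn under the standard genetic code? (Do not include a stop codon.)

72

Ile: 3 codons.
Ile: 3 codons.
Met: 1 codon.
Gly: 4 codons.
Trp: 1 codon.
Asn: 2 codons.
3 × 3 × 1 × 4 × 1 × 2 = 72.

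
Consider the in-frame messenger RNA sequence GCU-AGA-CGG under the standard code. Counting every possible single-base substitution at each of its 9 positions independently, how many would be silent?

9

Codon 1 (GCU, Ala): 3 synonymous substitutions.
Codon 2 (AGA, Arg): 2 synonymous substitutions.
Codon 3 (CGG, Arg): 4 synonymous substitutions.
Total: 3 + 2 + 4 = 9.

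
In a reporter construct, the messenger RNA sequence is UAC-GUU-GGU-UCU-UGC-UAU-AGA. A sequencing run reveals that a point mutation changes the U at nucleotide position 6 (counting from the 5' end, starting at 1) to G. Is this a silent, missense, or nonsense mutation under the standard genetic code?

silent

Position 6 falls in codon 2: GUU → Val.
After the substitution the codon is GUG → Val.
Both encode Val, so the change is synonymous.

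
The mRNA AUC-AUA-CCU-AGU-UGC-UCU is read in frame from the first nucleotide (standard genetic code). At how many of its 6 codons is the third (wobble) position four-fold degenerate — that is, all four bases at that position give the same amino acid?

2

Codon 1 AUC (Ile): third position 3-fold.
Codon 2 AUA (Ile): third position 3-fold.
Codon 3 CCU (Pro): third position 4-fold.
Codon 4 AGU (Ser): third position 2-fold.
Codon 5 UGC (Cys): third position 2-fold.
Codon 6 UCU (Ser): third position 4-fold.
Four-fold degenerate third positions: 2.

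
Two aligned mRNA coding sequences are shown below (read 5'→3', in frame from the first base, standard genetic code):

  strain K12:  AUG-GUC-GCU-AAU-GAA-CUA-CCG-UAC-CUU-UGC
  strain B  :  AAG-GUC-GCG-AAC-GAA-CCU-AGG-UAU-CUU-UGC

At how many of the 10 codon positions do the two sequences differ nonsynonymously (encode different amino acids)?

Codon 1: AUG Met / AAG Lys — nonsynonymous.
Codon 2: GUC Val / GUC Val — identical.
Codon 3: GCU Ala / GCG Ala — synonymous.
Codon 4: AAU Asn / AAC Asn — synonymous.
Codon 5: GAA Glu / GAA Glu — identical.
Codon 6: CUA Leu / CCU Pro — nonsynonymous.
Codon 7: CCG Pro / AGG Arg — nonsynonymous.
Codon 8: UAC Tyr / UAU Tyr — synonymous.
Codon 9: CUU Leu / CUU Leu — identical.
Codon 10: UGC Cys / UGC Cys — identical.
Nonsynonymous differences: 3.

3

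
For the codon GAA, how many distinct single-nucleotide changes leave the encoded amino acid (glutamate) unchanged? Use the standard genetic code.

Position 1: none → 0 synonymous.
Position 2: none → 0 synonymous.
Position 3: GAG → 1 synonymous.
Total: 0 + 0 + 1 = 1.

1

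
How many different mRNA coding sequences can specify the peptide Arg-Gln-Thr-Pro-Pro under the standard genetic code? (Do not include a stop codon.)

768

Arg: 6 codons.
Gln: 2 codons.
Thr: 4 codons.
Pro: 4 codons.
Pro: 4 codons.
6 × 2 × 4 × 4 × 4 = 768.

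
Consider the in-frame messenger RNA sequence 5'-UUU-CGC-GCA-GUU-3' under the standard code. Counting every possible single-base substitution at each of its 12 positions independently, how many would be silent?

10

Codon 1 (UUU, Phe): 1 synonymous substitution.
Codon 2 (CGC, Arg): 3 synonymous substitutions.
Codon 3 (GCA, Ala): 3 synonymous substitutions.
Codon 4 (GUU, Val): 3 synonymous substitutions.
Total: 1 + 3 + 3 + 3 = 10.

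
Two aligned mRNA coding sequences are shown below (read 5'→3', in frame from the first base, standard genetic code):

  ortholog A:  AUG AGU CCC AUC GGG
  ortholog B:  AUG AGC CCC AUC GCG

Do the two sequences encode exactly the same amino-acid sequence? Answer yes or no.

Codon 1: AUG Met / AUG Met — identical.
Codon 2: AGU Ser / AGC Ser — synonymous.
Codon 3: CCC Pro / CCC Pro — identical.
Codon 4: AUC Ile / AUC Ile — identical.
Codon 5: GGG Gly / GCG Ala — nonsynonymous.
Nonsynonymous differences: 1 → different protein.

no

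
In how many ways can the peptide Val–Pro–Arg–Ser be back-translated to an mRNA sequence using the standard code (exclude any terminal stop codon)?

576

Val: 4 codons.
Pro: 4 codons.
Arg: 6 codons.
Ser: 6 codons.
4 × 4 × 6 × 6 = 576.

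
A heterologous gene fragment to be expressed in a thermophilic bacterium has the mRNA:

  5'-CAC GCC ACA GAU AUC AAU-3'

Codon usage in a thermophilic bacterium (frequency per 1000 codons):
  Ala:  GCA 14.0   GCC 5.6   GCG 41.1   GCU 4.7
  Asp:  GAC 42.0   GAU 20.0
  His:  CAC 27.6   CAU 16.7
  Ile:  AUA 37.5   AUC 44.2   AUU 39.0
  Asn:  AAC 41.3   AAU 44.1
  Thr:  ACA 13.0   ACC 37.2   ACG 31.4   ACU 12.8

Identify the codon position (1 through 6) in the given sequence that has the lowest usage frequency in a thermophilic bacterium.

Codon 1 CAC (His): 27.6 per 1000.
Codon 2 GCC (Ala): 5.6 per 1000.
Codon 3 ACA (Thr): 13.0 per 1000.
Codon 4 GAU (Asp): 20.0 per 1000.
Codon 5 AUC (Ile): 44.2 per 1000.
Codon 6 AAU (Asn): 44.1 per 1000.
Lowest frequency is 5.6 at codon 2.

2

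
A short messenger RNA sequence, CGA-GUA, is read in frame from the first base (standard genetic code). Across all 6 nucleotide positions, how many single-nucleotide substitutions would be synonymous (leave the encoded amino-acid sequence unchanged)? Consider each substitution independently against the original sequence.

Codon 1 (CGA, Arg): 4 synonymous substitutions.
Codon 2 (GUA, Val): 3 synonymous substitutions.
Total: 4 + 3 = 7.

7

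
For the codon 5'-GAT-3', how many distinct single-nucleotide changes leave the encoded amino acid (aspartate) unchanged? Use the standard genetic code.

Position 1: none → 0 synonymous.
Position 2: none → 0 synonymous.
Position 3: GAC → 1 synonymous.
Total: 0 + 0 + 1 = 1.

1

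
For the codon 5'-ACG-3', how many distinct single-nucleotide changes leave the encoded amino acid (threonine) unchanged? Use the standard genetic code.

Position 1: none → 0 synonymous.
Position 2: none → 0 synonymous.
Position 3: ACT, ACC, ACA → 3 synonymous.
Total: 0 + 0 + 3 = 3.

3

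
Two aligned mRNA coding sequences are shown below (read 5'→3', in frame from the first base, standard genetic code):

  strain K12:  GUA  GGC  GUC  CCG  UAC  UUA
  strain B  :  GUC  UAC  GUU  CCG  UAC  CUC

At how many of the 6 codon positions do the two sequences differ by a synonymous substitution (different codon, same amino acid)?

3

Codon 1: GUA Val / GUC Val — synonymous.
Codon 2: GGC Gly / UAC Tyr — nonsynonymous.
Codon 3: GUC Val / GUU Val — synonymous.
Codon 4: CCG Pro / CCG Pro — identical.
Codon 5: UAC Tyr / UAC Tyr — identical.
Codon 6: UUA Leu / CUC Leu — synonymous.
Synonymous differences: 3.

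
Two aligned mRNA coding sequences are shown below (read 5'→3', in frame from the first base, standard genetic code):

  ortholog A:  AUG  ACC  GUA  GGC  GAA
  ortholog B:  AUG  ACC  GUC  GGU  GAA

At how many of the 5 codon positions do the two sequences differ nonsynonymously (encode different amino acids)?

Codon 1: AUG Met / AUG Met — identical.
Codon 2: ACC Thr / ACC Thr — identical.
Codon 3: GUA Val / GUC Val — synonymous.
Codon 4: GGC Gly / GGU Gly — synonymous.
Codon 5: GAA Glu / GAA Glu — identical.
Nonsynonymous differences: 0.

0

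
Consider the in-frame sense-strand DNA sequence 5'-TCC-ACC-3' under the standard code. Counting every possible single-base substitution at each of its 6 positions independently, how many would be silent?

6

Codon 1 (TCC, Ser): 3 synonymous substitutions.
Codon 2 (ACC, Thr): 3 synonymous substitutions.
Total: 3 + 3 = 6.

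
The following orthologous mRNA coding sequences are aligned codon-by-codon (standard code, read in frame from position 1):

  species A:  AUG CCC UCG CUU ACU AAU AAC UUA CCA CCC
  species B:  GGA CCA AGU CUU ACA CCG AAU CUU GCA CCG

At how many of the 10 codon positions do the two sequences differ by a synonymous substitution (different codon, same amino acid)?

6

Codon 1: AUG Met / GGA Gly — nonsynonymous.
Codon 2: CCC Pro / CCA Pro — synonymous.
Codon 3: UCG Ser / AGU Ser — synonymous.
Codon 4: CUU Leu / CUU Leu — identical.
Codon 5: ACU Thr / ACA Thr — synonymous.
Codon 6: AAU Asn / CCG Pro — nonsynonymous.
Codon 7: AAC Asn / AAU Asn — synonymous.
Codon 8: UUA Leu / CUU Leu — synonymous.
Codon 9: CCA Pro / GCA Ala — nonsynonymous.
Codon 10: CCC Pro / CCG Pro — synonymous.
Synonymous differences: 6.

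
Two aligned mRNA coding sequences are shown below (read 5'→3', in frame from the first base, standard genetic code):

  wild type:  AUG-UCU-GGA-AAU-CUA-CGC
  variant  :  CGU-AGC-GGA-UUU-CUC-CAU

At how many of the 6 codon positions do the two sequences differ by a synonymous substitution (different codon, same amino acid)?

2

Codon 1: AUG Met / CGU Arg — nonsynonymous.
Codon 2: UCU Ser / AGC Ser — synonymous.
Codon 3: GGA Gly / GGA Gly — identical.
Codon 4: AAU Asn / UUU Phe — nonsynonymous.
Codon 5: CUA Leu / CUC Leu — synonymous.
Codon 6: CGC Arg / CAU His — nonsynonymous.
Synonymous differences: 2.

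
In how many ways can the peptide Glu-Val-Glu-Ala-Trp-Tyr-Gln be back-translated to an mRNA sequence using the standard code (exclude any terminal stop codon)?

Glu: 2 codons.
Val: 4 codons.
Glu: 2 codons.
Ala: 4 codons.
Trp: 1 codon.
Tyr: 2 codons.
Gln: 2 codons.
2 × 4 × 2 × 4 × 1 × 2 × 2 = 256.

256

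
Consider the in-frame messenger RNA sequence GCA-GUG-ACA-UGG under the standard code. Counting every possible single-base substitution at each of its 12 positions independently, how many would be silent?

9

Codon 1 (GCA, Ala): 3 synonymous substitutions.
Codon 2 (GUG, Val): 3 synonymous substitutions.
Codon 3 (ACA, Thr): 3 synonymous substitutions.
Codon 4 (UGG, Trp): 0 synonymous substitutions.
Total: 3 + 3 + 3 + 0 = 9.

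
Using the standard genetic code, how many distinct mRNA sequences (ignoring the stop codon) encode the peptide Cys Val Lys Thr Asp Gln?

Cys: 2 codons.
Val: 4 codons.
Lys: 2 codons.
Thr: 4 codons.
Asp: 2 codons.
Gln: 2 codons.
2 × 4 × 2 × 4 × 2 × 2 = 256.

256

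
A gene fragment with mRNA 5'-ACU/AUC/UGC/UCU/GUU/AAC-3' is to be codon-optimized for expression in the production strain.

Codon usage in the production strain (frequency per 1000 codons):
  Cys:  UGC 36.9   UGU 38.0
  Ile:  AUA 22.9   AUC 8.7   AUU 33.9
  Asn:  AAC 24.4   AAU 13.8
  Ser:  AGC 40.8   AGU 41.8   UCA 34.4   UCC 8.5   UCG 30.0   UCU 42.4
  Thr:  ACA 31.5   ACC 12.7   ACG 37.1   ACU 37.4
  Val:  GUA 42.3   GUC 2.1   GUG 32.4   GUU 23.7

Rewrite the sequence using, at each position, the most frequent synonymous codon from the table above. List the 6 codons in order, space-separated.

Codon 1 (Thr): best is ACU at 37.4.
Codon 2 (Ile): best is AUU at 33.9.
Codon 3 (Cys): best is UGU at 38.0.
Codon 4 (Ser): best is UCU at 42.4.
Codon 5 (Val): best is GUA at 42.3.
Codon 6 (Asn): best is AAC at 24.4.

ACU AUU UGU UCU GUA AAC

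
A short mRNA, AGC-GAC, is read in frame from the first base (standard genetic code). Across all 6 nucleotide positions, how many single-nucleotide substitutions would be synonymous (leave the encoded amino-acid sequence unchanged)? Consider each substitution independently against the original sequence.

2

Codon 1 (AGC, Ser): 1 synonymous substitution.
Codon 2 (GAC, Asp): 1 synonymous substitution.
Total: 1 + 1 = 2.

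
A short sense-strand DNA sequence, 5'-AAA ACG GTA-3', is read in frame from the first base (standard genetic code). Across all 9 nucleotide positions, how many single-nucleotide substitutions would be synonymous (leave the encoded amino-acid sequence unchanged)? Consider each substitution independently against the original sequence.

Codon 1 (AAA, Lys): 1 synonymous substitution.
Codon 2 (ACG, Thr): 3 synonymous substitutions.
Codon 3 (GTA, Val): 3 synonymous substitutions.
Total: 1 + 3 + 3 = 7.

7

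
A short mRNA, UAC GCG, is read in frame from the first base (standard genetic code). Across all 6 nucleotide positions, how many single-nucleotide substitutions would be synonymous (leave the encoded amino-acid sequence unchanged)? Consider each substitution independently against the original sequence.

4

Codon 1 (UAC, Tyr): 1 synonymous substitution.
Codon 2 (GCG, Ala): 3 synonymous substitutions.
Total: 1 + 3 = 4.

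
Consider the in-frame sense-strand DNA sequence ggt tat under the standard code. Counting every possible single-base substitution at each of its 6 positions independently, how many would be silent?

Codon 1 (GGT, Gly): 3 synonymous substitutions.
Codon 2 (TAT, Tyr): 1 synonymous substitution.
Total: 3 + 1 = 4.

4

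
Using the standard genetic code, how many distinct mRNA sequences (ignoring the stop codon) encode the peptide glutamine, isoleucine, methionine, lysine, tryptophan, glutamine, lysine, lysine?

96

Gln: 2 codons.
Ile: 3 codons.
Met: 1 codon.
Lys: 2 codons.
Trp: 1 codon.
Gln: 2 codons.
Lys: 2 codons.
Lys: 2 codons.
2 × 3 × 1 × 2 × 1 × 2 × 2 × 2 = 96.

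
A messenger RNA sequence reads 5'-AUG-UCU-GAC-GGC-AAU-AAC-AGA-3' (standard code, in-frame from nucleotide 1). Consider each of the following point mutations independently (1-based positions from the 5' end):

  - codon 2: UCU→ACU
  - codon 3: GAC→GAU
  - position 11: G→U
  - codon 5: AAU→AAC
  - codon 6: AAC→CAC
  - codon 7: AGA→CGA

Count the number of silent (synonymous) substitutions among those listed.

Codon 2: UCU (Ser) → ACU (Thr) — missense.
Codon 3: GAC (Asp) → GAU (Asp) — synonymous.
Codon 4: GGC (Gly) → GUC (Val) — missense.
Codon 5: AAU (Asn) → AAC (Asn) — synonymous.
Codon 6: AAC (Asn) → CAC (His) — missense.
Codon 7: AGA (Arg) → CGA (Arg) — synonymous.
Synonymous: 3 of 6.

3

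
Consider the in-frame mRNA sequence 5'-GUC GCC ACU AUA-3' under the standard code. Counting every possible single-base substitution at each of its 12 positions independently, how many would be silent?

Codon 1 (GUC, Val): 3 synonymous substitutions.
Codon 2 (GCC, Ala): 3 synonymous substitutions.
Codon 3 (ACU, Thr): 3 synonymous substitutions.
Codon 4 (AUA, Ile): 2 synonymous substitutions.
Total: 3 + 3 + 3 + 2 = 11.

11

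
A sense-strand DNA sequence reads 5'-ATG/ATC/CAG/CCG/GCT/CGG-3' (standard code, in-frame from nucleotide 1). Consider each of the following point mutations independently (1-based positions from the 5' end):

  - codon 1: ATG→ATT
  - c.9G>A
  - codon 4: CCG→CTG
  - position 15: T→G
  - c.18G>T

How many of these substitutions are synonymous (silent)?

Codon 1: ATG (Met) → ATT (Ile) — missense.
Codon 3: CAG (Gln) → CAA (Gln) — synonymous.
Codon 4: CCG (Pro) → CTG (Leu) — missense.
Codon 5: GCT (Ala) → GCG (Ala) — synonymous.
Codon 6: CGG (Arg) → CGT (Arg) — synonymous.
Synonymous: 3 of 5.

3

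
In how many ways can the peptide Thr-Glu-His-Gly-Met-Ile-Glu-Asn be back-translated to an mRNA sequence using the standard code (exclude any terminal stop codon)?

768

Thr: 4 codons.
Glu: 2 codons.
His: 2 codons.
Gly: 4 codons.
Met: 1 codon.
Ile: 3 codons.
Glu: 2 codons.
Asn: 2 codons.
4 × 2 × 2 × 4 × 1 × 3 × 2 × 2 = 768.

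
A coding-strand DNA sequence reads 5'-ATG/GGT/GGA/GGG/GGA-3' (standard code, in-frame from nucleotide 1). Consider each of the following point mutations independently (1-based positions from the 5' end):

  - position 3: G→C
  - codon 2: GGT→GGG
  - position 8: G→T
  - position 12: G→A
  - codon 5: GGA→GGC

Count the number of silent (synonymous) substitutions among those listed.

Codon 1: ATG (Met) → ATC (Ile) — missense.
Codon 2: GGT (Gly) → GGG (Gly) — synonymous.
Codon 3: GGA (Gly) → GTA (Val) — missense.
Codon 4: GGG (Gly) → GGA (Gly) — synonymous.
Codon 5: GGA (Gly) → GGC (Gly) — synonymous.
Synonymous: 3 of 5.

3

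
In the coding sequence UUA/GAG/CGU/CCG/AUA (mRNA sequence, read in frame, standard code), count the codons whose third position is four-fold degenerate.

2

Codon 1 UUA (Leu): third position 2-fold.
Codon 2 GAG (Glu): third position 2-fold.
Codon 3 CGU (Arg): third position 4-fold.
Codon 4 CCG (Pro): third position 4-fold.
Codon 5 AUA (Ile): third position 3-fold.
Four-fold degenerate third positions: 2.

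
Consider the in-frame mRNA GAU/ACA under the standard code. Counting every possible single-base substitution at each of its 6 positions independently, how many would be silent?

4

Codon 1 (GAU, Asp): 1 synonymous substitution.
Codon 2 (ACA, Thr): 3 synonymous substitutions.
Total: 1 + 3 = 4.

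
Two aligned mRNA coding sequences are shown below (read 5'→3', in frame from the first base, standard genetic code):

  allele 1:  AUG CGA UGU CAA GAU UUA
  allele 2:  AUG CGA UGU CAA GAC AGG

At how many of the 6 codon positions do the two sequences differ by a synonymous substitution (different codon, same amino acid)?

1

Codon 1: AUG Met / AUG Met — identical.
Codon 2: CGA Arg / CGA Arg — identical.
Codon 3: UGU Cys / UGU Cys — identical.
Codon 4: CAA Gln / CAA Gln — identical.
Codon 5: GAU Asp / GAC Asp — synonymous.
Codon 6: UUA Leu / AGG Arg — nonsynonymous.
Synonymous differences: 1.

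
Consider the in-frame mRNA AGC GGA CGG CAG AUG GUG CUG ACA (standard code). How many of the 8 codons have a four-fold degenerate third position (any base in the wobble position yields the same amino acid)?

5

Codon 1 AGC (Ser): third position 2-fold.
Codon 2 GGA (Gly): third position 4-fold.
Codon 3 CGG (Arg): third position 4-fold.
Codon 4 CAG (Gln): third position 2-fold.
Codon 5 AUG (Met): third position 1-fold.
Codon 6 GUG (Val): third position 4-fold.
Codon 7 CUG (Leu): third position 4-fold.
Codon 8 ACA (Thr): third position 4-fold.
Four-fold degenerate third positions: 5.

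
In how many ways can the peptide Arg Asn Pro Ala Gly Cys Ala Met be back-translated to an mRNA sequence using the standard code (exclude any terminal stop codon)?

Arg: 6 codons.
Asn: 2 codons.
Pro: 4 codons.
Ala: 4 codons.
Gly: 4 codons.
Cys: 2 codons.
Ala: 4 codons.
Met: 1 codon.
6 × 2 × 4 × 4 × 4 × 2 × 4 × 1 = 6144.

6144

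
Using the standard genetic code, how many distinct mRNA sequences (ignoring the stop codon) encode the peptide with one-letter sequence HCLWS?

144

His: 2 codons.
Cys: 2 codons.
Leu: 6 codons.
Trp: 1 codon.
Ser: 6 codons.
2 × 2 × 6 × 1 × 6 = 144.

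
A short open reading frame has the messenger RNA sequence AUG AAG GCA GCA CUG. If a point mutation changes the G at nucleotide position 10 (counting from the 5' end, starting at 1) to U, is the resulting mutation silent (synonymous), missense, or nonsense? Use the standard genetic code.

missense

Position 10 falls in codon 4: GCA → Ala.
After the substitution the codon is UCA → Ser.
Ala ≠ Ser, so this is a missense mutation.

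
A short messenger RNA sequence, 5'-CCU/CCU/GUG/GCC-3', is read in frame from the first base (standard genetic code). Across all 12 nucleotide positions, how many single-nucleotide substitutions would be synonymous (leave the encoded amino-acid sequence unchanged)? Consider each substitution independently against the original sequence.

Codon 1 (CCU, Pro): 3 synonymous substitutions.
Codon 2 (CCU, Pro): 3 synonymous substitutions.
Codon 3 (GUG, Val): 3 synonymous substitutions.
Codon 4 (GCC, Ala): 3 synonymous substitutions.
Total: 3 + 3 + 3 + 3 = 12.

12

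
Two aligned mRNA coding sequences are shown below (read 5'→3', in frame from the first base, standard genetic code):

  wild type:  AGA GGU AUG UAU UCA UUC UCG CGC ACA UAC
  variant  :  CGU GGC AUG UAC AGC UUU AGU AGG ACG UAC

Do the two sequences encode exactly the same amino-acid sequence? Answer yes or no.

Codon 1: AGA Arg / CGU Arg — synonymous.
Codon 2: GGU Gly / GGC Gly — synonymous.
Codon 3: AUG Met / AUG Met — identical.
Codon 4: UAU Tyr / UAC Tyr — synonymous.
Codon 5: UCA Ser / AGC Ser — synonymous.
Codon 6: UUC Phe / UUU Phe — synonymous.
Codon 7: UCG Ser / AGU Ser — synonymous.
Codon 8: CGC Arg / AGG Arg — synonymous.
Codon 9: ACA Thr / ACG Thr — synonymous.
Codon 10: UAC Tyr / UAC Tyr — identical.
Nonsynonymous differences: 0 → same protein.

yes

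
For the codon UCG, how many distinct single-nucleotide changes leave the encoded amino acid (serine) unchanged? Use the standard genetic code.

3

Position 1: none → 0 synonymous.
Position 2: none → 0 synonymous.
Position 3: UCU, UCC, UCA → 3 synonymous.
Total: 0 + 0 + 3 = 3.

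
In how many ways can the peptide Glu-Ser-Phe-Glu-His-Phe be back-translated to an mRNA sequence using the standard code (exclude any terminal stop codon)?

Glu: 2 codons.
Ser: 6 codons.
Phe: 2 codons.
Glu: 2 codons.
His: 2 codons.
Phe: 2 codons.
2 × 6 × 2 × 2 × 2 × 2 = 192.

192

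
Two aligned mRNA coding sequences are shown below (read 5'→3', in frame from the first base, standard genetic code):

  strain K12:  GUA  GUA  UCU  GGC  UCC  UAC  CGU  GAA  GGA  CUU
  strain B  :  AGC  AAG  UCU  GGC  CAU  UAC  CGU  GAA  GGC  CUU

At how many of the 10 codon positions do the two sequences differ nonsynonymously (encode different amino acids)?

3

Codon 1: GUA Val / AGC Ser — nonsynonymous.
Codon 2: GUA Val / AAG Lys — nonsynonymous.
Codon 3: UCU Ser / UCU Ser — identical.
Codon 4: GGC Gly / GGC Gly — identical.
Codon 5: UCC Ser / CAU His — nonsynonymous.
Codon 6: UAC Tyr / UAC Tyr — identical.
Codon 7: CGU Arg / CGU Arg — identical.
Codon 8: GAA Glu / GAA Glu — identical.
Codon 9: GGA Gly / GGC Gly — synonymous.
Codon 10: CUU Leu / CUU Leu — identical.
Nonsynonymous differences: 3.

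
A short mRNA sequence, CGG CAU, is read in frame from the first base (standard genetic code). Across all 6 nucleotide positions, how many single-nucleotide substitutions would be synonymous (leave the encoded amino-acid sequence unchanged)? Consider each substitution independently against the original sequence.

5

Codon 1 (CGG, Arg): 4 synonymous substitutions.
Codon 2 (CAU, His): 1 synonymous substitution.
Total: 4 + 1 = 5.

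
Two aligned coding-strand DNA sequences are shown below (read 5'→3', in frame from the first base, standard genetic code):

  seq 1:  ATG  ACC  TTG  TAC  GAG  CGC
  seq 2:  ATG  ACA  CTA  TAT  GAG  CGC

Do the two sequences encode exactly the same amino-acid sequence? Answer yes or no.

yes

Codon 1: ATG Met / ATG Met — identical.
Codon 2: ACC Thr / ACA Thr — synonymous.
Codon 3: TTG Leu / CTA Leu — synonymous.
Codon 4: TAC Tyr / TAT Tyr — synonymous.
Codon 5: GAG Glu / GAG Glu — identical.
Codon 6: CGC Arg / CGC Arg — identical.
Nonsynonymous differences: 0 → same protein.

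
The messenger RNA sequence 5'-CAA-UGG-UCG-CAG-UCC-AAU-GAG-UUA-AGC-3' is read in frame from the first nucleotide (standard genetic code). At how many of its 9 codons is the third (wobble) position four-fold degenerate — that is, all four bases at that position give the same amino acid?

Codon 1 CAA (Gln): third position 2-fold.
Codon 2 UGG (Trp): third position 1-fold.
Codon 3 UCG (Ser): third position 4-fold.
Codon 4 CAG (Gln): third position 2-fold.
Codon 5 UCC (Ser): third position 4-fold.
Codon 6 AAU (Asn): third position 2-fold.
Codon 7 GAG (Glu): third position 2-fold.
Codon 8 UUA (Leu): third position 2-fold.
Codon 9 AGC (Ser): third position 2-fold.
Four-fold degenerate third positions: 2.

2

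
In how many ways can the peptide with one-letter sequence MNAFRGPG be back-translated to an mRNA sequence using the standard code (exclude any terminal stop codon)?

6144

Met: 1 codon.
Asn: 2 codons.
Ala: 4 codons.
Phe: 2 codons.
Arg: 6 codons.
Gly: 4 codons.
Pro: 4 codons.
Gly: 4 codons.
1 × 2 × 4 × 2 × 6 × 4 × 4 × 4 = 6144.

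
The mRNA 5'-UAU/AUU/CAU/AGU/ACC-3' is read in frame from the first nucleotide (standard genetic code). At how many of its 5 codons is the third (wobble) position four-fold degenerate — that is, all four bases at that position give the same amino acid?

Codon 1 UAU (Tyr): third position 2-fold.
Codon 2 AUU (Ile): third position 3-fold.
Codon 3 CAU (His): third position 2-fold.
Codon 4 AGU (Ser): third position 2-fold.
Codon 5 ACC (Thr): third position 4-fold.
Four-fold degenerate third positions: 1.

1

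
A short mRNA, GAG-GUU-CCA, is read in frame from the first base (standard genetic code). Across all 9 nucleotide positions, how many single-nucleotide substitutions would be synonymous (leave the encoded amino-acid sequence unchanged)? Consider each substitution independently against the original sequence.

7

Codon 1 (GAG, Glu): 1 synonymous substitution.
Codon 2 (GUU, Val): 3 synonymous substitutions.
Codon 3 (CCA, Pro): 3 synonymous substitutions.
Total: 1 + 3 + 3 = 7.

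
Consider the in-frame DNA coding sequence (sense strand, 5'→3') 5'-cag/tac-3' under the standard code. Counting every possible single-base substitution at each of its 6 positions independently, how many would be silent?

Codon 1 (CAG, Gln): 1 synonymous substitution.
Codon 2 (TAC, Tyr): 1 synonymous substitution.
Total: 1 + 1 = 2.

2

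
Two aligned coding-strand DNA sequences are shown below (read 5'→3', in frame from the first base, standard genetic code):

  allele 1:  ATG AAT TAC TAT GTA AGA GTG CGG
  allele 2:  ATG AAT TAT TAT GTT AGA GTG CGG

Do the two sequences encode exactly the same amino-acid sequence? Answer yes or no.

yes

Codon 1: ATG Met / ATG Met — identical.
Codon 2: AAT Asn / AAT Asn — identical.
Codon 3: TAC Tyr / TAT Tyr — synonymous.
Codon 4: TAT Tyr / TAT Tyr — identical.
Codon 5: GTA Val / GTT Val — synonymous.
Codon 6: AGA Arg / AGA Arg — identical.
Codon 7: GTG Val / GTG Val — identical.
Codon 8: CGG Arg / CGG Arg — identical.
Nonsynonymous differences: 0 → same protein.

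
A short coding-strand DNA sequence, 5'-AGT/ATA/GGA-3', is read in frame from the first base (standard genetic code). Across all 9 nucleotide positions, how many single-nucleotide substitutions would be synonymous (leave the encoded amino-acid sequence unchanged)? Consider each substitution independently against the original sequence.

6

Codon 1 (AGT, Ser): 1 synonymous substitution.
Codon 2 (ATA, Ile): 2 synonymous substitutions.
Codon 3 (GGA, Gly): 3 synonymous substitutions.
Total: 1 + 2 + 3 = 6.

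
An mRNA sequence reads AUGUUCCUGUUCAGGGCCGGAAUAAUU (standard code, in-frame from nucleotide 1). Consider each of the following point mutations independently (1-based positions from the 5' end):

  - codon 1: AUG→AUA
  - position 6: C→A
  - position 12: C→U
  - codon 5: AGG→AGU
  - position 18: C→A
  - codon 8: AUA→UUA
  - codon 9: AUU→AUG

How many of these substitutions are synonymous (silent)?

2

Codon 1: AUG (Met) → AUA (Ile) — missense.
Codon 2: UUC (Phe) → UUA (Leu) — missense.
Codon 4: UUC (Phe) → UUU (Phe) — synonymous.
Codon 5: AGG (Arg) → AGU (Ser) — missense.
Codon 6: GCC (Ala) → GCA (Ala) — synonymous.
Codon 8: AUA (Ile) → UUA (Leu) — missense.
Codon 9: AUU (Ile) → AUG (Met) — missense.
Synonymous: 2 of 7.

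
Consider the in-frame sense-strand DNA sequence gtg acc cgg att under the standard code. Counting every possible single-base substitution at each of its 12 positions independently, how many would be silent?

Codon 1 (GTG, Val): 3 synonymous substitutions.
Codon 2 (ACC, Thr): 3 synonymous substitutions.
Codon 3 (CGG, Arg): 4 synonymous substitutions.
Codon 4 (ATT, Ile): 2 synonymous substitutions.
Total: 3 + 3 + 4 + 2 = 12.

12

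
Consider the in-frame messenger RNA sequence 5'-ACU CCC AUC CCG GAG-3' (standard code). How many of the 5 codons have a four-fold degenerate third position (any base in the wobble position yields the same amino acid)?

Codon 1 ACU (Thr): third position 4-fold.
Codon 2 CCC (Pro): third position 4-fold.
Codon 3 AUC (Ile): third position 3-fold.
Codon 4 CCG (Pro): third position 4-fold.
Codon 5 GAG (Glu): third position 2-fold.
Four-fold degenerate third positions: 3.

3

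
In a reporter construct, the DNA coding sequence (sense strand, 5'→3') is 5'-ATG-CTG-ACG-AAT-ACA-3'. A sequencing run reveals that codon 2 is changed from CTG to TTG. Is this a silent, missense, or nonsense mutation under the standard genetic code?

silent

Position 4 falls in codon 2: CTG → Leu.
After the substitution the codon is TTG → Leu.
Both encode Leu, so the change is synonymous.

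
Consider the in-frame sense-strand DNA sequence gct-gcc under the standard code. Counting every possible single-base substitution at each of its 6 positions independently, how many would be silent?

Codon 1 (GCT, Ala): 3 synonymous substitutions.
Codon 2 (GCC, Ala): 3 synonymous substitutions.
Total: 3 + 3 = 6.

6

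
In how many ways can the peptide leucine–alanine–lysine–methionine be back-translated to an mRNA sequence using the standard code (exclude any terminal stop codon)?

Leu: 6 codons.
Ala: 4 codons.
Lys: 2 codons.
Met: 1 codon.
6 × 4 × 2 × 1 = 48.

48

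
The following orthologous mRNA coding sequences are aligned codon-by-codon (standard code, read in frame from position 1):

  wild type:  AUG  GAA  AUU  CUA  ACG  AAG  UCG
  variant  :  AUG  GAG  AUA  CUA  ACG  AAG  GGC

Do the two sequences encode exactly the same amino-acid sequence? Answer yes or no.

no

Codon 1: AUG Met / AUG Met — identical.
Codon 2: GAA Glu / GAG Glu — synonymous.
Codon 3: AUU Ile / AUA Ile — synonymous.
Codon 4: CUA Leu / CUA Leu — identical.
Codon 5: ACG Thr / ACG Thr — identical.
Codon 6: AAG Lys / AAG Lys — identical.
Codon 7: UCG Ser / GGC Gly — nonsynonymous.
Nonsynonymous differences: 1 → different protein.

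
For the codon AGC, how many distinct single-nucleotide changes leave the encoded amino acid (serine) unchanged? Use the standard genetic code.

1

Position 1: none → 0 synonymous.
Position 2: none → 0 synonymous.
Position 3: AGU → 1 synonymous.
Total: 0 + 0 + 1 = 1.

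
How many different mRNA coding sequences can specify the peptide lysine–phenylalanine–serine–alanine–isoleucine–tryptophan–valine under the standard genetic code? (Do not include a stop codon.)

Lys: 2 codons.
Phe: 2 codons.
Ser: 6 codons.
Ala: 4 codons.
Ile: 3 codons.
Trp: 1 codon.
Val: 4 codons.
2 × 2 × 6 × 4 × 3 × 1 × 4 = 1152.

1152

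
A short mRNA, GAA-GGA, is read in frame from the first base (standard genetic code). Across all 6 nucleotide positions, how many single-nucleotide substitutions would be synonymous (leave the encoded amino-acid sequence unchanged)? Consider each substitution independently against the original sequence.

4

Codon 1 (GAA, Glu): 1 synonymous substitution.
Codon 2 (GGA, Gly): 3 synonymous substitutions.
Total: 1 + 3 = 4.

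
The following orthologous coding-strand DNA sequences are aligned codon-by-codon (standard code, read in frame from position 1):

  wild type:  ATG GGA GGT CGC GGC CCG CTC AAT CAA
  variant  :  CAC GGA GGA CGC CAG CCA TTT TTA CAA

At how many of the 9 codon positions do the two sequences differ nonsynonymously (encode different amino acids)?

4

Codon 1: ATG Met / CAC His — nonsynonymous.
Codon 2: GGA Gly / GGA Gly — identical.
Codon 3: GGT Gly / GGA Gly — synonymous.
Codon 4: CGC Arg / CGC Arg — identical.
Codon 5: GGC Gly / CAG Gln — nonsynonymous.
Codon 6: CCG Pro / CCA Pro — synonymous.
Codon 7: CTC Leu / TTT Phe — nonsynonymous.
Codon 8: AAT Asn / TTA Leu — nonsynonymous.
Codon 9: CAA Gln / CAA Gln — identical.
Nonsynonymous differences: 4.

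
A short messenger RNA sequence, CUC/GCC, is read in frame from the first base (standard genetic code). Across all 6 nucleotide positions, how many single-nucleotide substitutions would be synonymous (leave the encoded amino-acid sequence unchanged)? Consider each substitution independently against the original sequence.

Codon 1 (CUC, Leu): 3 synonymous substitutions.
Codon 2 (GCC, Ala): 3 synonymous substitutions.
Total: 3 + 3 = 6.

6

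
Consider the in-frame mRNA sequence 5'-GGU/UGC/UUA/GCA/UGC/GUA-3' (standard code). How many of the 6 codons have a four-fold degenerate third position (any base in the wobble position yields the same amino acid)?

Codon 1 GGU (Gly): third position 4-fold.
Codon 2 UGC (Cys): third position 2-fold.
Codon 3 UUA (Leu): third position 2-fold.
Codon 4 GCA (Ala): third position 4-fold.
Codon 5 UGC (Cys): third position 2-fold.
Codon 6 GUA (Val): third position 4-fold.
Four-fold degenerate third positions: 3.

3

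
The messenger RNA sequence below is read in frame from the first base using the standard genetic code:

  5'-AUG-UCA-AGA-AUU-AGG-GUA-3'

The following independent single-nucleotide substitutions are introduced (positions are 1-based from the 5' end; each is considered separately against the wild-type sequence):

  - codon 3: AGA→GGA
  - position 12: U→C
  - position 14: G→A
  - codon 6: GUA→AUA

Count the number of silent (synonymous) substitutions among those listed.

1

Codon 3: AGA (Arg) → GGA (Gly) — missense.
Codon 4: AUU (Ile) → AUC (Ile) — synonymous.
Codon 5: AGG (Arg) → AAG (Lys) — missense.
Codon 6: GUA (Val) → AUA (Ile) — missense.
Synonymous: 1 of 4.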